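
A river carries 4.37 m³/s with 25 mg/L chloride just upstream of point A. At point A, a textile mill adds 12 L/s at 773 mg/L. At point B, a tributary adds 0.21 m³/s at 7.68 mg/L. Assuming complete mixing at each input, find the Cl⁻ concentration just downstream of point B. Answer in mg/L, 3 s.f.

26.2 mg/L

12 L/s = 0.012 m³/s.
After input A: C = (4.37·25 + 0.012·773) / 4.382 = 27.05 mg/L.
After input B: C = (4.382·27.05 + 0.21·7.68) / 4.592 = 26.16 mg/L.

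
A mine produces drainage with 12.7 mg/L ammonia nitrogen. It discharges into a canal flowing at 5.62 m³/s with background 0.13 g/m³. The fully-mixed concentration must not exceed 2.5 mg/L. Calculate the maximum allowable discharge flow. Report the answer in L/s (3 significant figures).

Mass balance at complete mixing: C_std·(Q_w + Q_r) = Q_w·C_e + Q_r·C_b.
Rearranging, Q_w = Q_r·(C_std − C_b)/(C_e − C_std) = 5.62·(2.5 − 0.13) / (12.7 − 2.5) = 1.306 m³/s.
= 1306 L/s.

1310 L/s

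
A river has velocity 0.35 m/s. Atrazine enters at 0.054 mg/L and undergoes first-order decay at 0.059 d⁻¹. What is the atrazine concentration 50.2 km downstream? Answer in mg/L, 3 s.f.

Travel time t = 50.2 km / 0.35 m/s = 5.02e+04/0.35 = 1.434e+05 s = 1.66 d.
First-order decay: C = 0.054·exp(−0.059·1.66) = 0.054·0.9067 = 0.04896 mg/L.

0.0490 mg/L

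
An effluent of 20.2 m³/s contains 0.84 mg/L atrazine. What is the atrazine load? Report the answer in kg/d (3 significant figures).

1470 kg/d

Mass flux = Q·C = 20.2 m³/s × 0.84 g/m³ = 16.97 g/s.
= 16.97 g/s × 86.4 = 1466 kg/d.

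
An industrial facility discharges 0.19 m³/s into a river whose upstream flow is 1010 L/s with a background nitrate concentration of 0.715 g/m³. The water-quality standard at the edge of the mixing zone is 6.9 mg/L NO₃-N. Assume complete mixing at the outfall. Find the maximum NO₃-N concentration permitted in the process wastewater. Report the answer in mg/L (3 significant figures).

39.8 mg/L

1010 L/s = 1.01 m³/s.
Mass balance: 6.9·1.2 = 0.19·Cₑ + 1.01·0.715.
Cₑ = (8.28 − 0.7221) / 0.19 = 39.78 mg/L.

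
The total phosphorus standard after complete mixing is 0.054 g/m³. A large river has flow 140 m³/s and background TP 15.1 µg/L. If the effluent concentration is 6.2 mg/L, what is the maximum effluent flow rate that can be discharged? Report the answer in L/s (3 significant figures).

886 L/s

15.1 µg/L = 0.0151 mg/L.
Mass balance at complete mixing: C_std·(Q_w + Q_r) = Q_w·C_e + Q_r·C_b.
Rearranging, Q_w = Q_r·(C_std − C_b)/(C_e − C_std) = 140·(0.054 − 0.0151) / (6.2 − 0.054) = 0.8861 m³/s.
= 886.1 L/s.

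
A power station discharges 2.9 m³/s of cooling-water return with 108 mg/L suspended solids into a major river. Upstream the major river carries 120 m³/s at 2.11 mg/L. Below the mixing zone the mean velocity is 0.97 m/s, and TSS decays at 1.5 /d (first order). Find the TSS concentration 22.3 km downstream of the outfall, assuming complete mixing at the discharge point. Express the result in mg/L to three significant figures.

3.09 mg/L

After complete mixing, C₀ = (2.9·108 + 120·2.11) / 122.9 = 4.609 mg/L.
Travel time t = 2.23e+04 m / 0.97 m/s = 2.299e+04 s = 0.2661 d.
C = 4.609·exp(−1.5·0.2661) = 4.609·0.6709 = 3.092 mg/L.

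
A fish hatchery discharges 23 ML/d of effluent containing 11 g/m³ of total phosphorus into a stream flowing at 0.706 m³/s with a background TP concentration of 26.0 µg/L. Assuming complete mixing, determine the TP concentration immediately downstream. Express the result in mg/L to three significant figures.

3.03 mg/L

23 ML/d = 0.2662 m³/s.
26.0 µg/L = 0.026 mg/L.
By mass balance at complete mixing, C = (0.2662·11 + 0.706·0.026) / (0.2662 + 0.706) = 2.947/0.9722 = 3.031 mg/L.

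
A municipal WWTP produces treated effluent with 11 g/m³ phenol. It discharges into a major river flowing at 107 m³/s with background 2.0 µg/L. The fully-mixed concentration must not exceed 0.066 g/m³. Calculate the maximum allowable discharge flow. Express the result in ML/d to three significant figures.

2.0 µg/L = 0.002 mg/L.
Mass balance at complete mixing: C_std·(Q_w + Q_r) = Q_w·C_e + Q_r·C_b.
Rearranging, Q_w = Q_r·(C_std − C_b)/(C_e − C_std) = 107·(0.066 − 0.002) / (11 − 0.066) = 0.6263 m³/s.
= 54.11 ML/d.

54.1 ML/d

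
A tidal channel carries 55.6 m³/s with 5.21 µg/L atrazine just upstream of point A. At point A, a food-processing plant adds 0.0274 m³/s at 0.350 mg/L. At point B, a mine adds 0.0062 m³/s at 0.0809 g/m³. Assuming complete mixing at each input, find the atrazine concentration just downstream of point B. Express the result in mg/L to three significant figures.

5.21 µg/L = 0.00521 mg/L.
After input A: C = (55.6·0.00521 + 0.0274·0.35) / 55.63 = 0.00538 mg/L.
After input B: C = (55.63·0.00538 + 0.0062·0.0809) / 55.63 = 0.005388 mg/L.

0.00539 mg/L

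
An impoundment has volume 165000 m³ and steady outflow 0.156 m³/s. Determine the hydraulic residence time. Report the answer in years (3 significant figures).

Q = 0.156 m³/s × 3.156e+07 s/yr = 4.923e+06 m³/yr.
Hydraulic residence time τ = V/Q = 165000/4.923e+06 = 0.03352 yr.

0.0335 yr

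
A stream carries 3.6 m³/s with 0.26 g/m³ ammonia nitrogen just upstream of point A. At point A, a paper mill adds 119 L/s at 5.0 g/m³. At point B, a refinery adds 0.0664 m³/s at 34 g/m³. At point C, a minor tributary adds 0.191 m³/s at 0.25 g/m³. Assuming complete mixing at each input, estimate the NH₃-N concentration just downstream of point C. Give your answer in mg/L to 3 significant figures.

119 L/s = 0.119 m³/s.
After input A: C = (3.6·0.26 + 0.119·5) / 3.719 = 0.4117 mg/L.
After input B: C = (3.719·0.4117 + 0.0664·34) / 3.785 = 1.001 mg/L.
After input C: C = (3.785·1.001 + 0.191·0.25) / 3.976 = 0.9648 mg/L.

0.965 mg/L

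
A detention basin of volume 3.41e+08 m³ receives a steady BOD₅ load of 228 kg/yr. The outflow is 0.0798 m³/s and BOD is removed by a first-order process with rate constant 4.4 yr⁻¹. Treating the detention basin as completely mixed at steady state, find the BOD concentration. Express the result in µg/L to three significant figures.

Outflow Q = 0.0798 m³/s × 3.156e+07 s/yr = 2.518e+06 m³/yr.
Steady-state CSTR mass balance: W = Q·C + k·V·C, so C = W/(Q + kV).
Q + kV = 2.518e+06 + 4.4·3.41e+08 = 1.503e+09 m³/yr.
C = 228/1.503e+09 = 1.517e-07 kg/m³ = 0.0001517 mg/L = 0.1517 µg/L.

0.152 µg/L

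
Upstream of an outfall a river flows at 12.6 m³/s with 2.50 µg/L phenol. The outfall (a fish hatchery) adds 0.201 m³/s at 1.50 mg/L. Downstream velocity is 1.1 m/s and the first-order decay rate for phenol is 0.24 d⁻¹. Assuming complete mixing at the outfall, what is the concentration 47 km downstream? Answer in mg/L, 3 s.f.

2.50 µg/L = 0.0025 mg/L.
After complete mixing, C₀ = (0.201·1.5 + 12.6·0.0025) / 12.8 = 0.02601 mg/L.
Travel time t = 4.7e+04 m / 1.1 m/s = 4.273e+04 s = 0.4945 d.
C = 0.02601·exp(−0.24·0.4945) = 0.02601·0.8881 = 0.0231 mg/L.

0.0231 mg/L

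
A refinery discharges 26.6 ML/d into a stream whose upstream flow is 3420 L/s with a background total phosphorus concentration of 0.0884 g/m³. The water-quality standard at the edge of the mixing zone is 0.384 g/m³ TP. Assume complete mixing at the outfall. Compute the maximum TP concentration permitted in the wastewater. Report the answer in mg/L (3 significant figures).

3.67 mg/L

26.6 ML/d = 0.3079 m³/s.
3420 L/s = 3.42 m³/s.
Mass balance: 0.384·3.728 = 0.3079·Cₑ + 3.42·0.0884.
Cₑ = (1.432 − 0.3023) / 0.3079 = 3.668 mg/L.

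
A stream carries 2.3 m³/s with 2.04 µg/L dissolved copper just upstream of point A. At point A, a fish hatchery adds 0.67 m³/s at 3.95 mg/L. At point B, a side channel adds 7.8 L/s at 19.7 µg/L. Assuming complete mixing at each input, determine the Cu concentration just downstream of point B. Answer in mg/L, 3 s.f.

2.04 µg/L = 0.00204 mg/L.
After input A: C = (2.3·0.00204 + 0.67·3.95) / 2.97 = 0.8927 mg/L.
7.8 L/s = 0.0078 m³/s.
19.7 µg/L = 0.0197 mg/L.
After input B: C = (2.97·0.8927 + 0.0078·0.0197) / 2.978 = 0.8904 mg/L.

0.890 mg/L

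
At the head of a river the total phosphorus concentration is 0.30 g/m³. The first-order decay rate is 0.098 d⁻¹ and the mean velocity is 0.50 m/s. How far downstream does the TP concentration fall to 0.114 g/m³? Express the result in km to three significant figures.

From C = C₀·e^(−kt), t = ln(C₀/C)/k = ln(0.30/0.114)/0.098 = 0.9676/0.098 = 9.873 d.
Distance = v·t = 0.50 m/s × 8.531e+05 s = 4.265e+05 m = 426.5 km.

427 km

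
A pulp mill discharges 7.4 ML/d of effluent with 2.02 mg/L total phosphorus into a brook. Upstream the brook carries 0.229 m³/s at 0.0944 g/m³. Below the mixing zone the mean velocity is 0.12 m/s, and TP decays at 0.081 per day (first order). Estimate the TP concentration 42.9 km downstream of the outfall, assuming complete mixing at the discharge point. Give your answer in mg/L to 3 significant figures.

0.442 mg/L

7.4 ML/d = 0.08565 m³/s.
After complete mixing, C₀ = (0.08565·2.02 + 0.229·0.0944) / 0.3146 = 0.6186 mg/L.
Travel time t = 4.29e+04 m / 0.12 m/s = 3.575e+05 s = 4.138 d.
C = 0.6186·exp(−0.081·4.138) = 0.6186·0.7152 = 0.4424 mg/L.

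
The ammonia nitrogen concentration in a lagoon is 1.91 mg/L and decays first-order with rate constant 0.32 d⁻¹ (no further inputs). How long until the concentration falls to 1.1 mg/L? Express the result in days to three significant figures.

1.72 d

t = ln(C₀/C)/k = ln(1.91/1.1)/0.32 = 0.5518/0.32 = 1.724 d.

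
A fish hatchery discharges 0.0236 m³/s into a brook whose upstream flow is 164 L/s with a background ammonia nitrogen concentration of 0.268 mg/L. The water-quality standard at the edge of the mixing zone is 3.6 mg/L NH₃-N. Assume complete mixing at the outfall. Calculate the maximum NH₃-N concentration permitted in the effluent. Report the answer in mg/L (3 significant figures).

26.8 mg/L

164 L/s = 0.164 m³/s.
Mass balance: 3.6·0.1876 = 0.0236·Cₑ + 0.164·0.268.
Cₑ = (0.6754 − 0.04395) / 0.0236 = 26.75 mg/L.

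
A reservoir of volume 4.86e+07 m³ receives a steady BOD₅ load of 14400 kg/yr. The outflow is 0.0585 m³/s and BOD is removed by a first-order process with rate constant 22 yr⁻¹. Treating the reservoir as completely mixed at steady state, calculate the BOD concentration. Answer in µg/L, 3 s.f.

Outflow Q = 0.0585 m³/s × 3.156e+07 s/yr = 1.846e+06 m³/yr.
Steady-state CSTR mass balance: W = Q·C + k·V·C, so C = W/(Q + kV).
Q + kV = 1.846e+06 + 22·4.86e+07 = 1.071e+09 m³/yr.
C = 14400/1.071e+09 = 1.344e-05 kg/m³ = 0.01344 mg/L = 13.44 µg/L.

13.4 µg/L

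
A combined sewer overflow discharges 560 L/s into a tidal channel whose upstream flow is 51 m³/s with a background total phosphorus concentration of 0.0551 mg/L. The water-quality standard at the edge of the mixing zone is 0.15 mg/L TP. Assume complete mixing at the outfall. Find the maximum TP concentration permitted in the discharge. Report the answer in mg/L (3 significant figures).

8.79 mg/L

560 L/s = 0.56 m³/s.
Mass balance: 0.15·51.56 = 0.56·Cₑ + 51·0.0551.
Cₑ = (7.734 − 2.81) / 0.56 = 8.793 mg/L.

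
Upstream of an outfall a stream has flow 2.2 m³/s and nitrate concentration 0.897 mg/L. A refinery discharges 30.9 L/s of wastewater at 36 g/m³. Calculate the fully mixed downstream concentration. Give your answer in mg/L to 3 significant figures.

1.38 mg/L

30.9 L/s = 0.0309 m³/s.
By mass balance at complete mixing, C = (0.0309·36 + 2.2·0.897) / (0.0309 + 2.2) = 3.086/2.231 = 1.383 mg/L.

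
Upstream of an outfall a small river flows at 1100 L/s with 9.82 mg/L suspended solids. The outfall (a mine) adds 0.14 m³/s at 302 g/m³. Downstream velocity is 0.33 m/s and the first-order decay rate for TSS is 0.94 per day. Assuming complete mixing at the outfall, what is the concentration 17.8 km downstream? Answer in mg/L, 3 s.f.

1100 L/s = 1.1 m³/s.
After complete mixing, C₀ = (0.14·302 + 1.1·9.82) / 1.24 = 42.81 mg/L.
Travel time t = 1.78e+04 m / 0.33 m/s = 5.394e+04 s = 0.6243 d.
C = 42.81·exp(−0.94·0.6243) = 42.81·0.5561 = 23.8 mg/L.

23.8 mg/L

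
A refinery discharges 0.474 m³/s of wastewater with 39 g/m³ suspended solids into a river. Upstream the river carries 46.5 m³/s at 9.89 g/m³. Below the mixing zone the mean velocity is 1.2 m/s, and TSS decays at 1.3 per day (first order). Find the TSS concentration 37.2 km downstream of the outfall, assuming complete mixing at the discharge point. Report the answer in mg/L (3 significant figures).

6.39 mg/L

After complete mixing, C₀ = (0.474·39 + 46.5·9.89) / 46.97 = 10.18 mg/L.
Travel time t = 3.72e+04 m / 1.2 m/s = 3.1e+04 s = 0.3588 d.
C = 10.18·exp(−1.3·0.3588) = 10.18·0.6272 = 6.388 mg/L.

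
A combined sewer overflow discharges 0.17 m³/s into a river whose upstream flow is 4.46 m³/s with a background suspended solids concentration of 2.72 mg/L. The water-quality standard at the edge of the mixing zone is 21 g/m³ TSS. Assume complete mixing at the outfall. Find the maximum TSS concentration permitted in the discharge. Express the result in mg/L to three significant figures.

Mass balance: 21·4.63 = 0.17·Cₑ + 4.46·2.72.
Cₑ = (97.23 − 12.13) / 0.17 = 500.6 mg/L.

501 mg/L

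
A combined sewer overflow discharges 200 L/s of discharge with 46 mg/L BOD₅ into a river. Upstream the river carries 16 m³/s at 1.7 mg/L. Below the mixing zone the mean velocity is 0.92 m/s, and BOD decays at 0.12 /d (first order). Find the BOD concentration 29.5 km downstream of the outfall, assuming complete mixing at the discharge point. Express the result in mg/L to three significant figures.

200 L/s = 0.2 m³/s.
After complete mixing, C₀ = (0.2·46 + 16·1.7) / 16.2 = 2.247 mg/L.
Travel time t = 2.95e+04 m / 0.92 m/s = 3.207e+04 s = 0.3711 d.
C = 2.247·exp(−0.12·0.3711) = 2.247·0.9564 = 2.149 mg/L.

2.15 mg/L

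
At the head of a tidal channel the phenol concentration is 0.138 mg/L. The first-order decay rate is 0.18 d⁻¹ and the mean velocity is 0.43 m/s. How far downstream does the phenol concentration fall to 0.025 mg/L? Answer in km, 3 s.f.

From C = C₀·e^(−kt), t = ln(C₀/C)/k = ln(0.138/0.025)/0.18 = 1.708/0.18 = 9.491 d.
Distance = v·t = 0.43 m/s × 8.2e+05 s = 3.526e+05 m = 352.6 km.

353 km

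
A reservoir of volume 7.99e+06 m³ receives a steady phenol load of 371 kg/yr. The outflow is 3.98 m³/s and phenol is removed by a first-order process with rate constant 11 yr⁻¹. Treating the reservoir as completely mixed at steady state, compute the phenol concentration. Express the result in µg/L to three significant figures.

Outflow Q = 3.98 m³/s × 3.156e+07 s/yr = 1.256e+08 m³/yr.
Steady-state CSTR mass balance: W = Q·C + k·V·C, so C = W/(Q + kV).
Q + kV = 1.256e+08 + 11·7.99e+06 = 2.135e+08 m³/yr.
C = 371/2.135e+08 = 1.738e-06 kg/m³ = 0.001738 mg/L = 1.738 µg/L.

1.74 µg/L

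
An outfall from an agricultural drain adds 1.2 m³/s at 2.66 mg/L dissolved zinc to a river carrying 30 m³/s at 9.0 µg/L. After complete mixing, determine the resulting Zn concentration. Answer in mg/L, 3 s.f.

9.0 µg/L = 0.009 mg/L.
By mass balance at complete mixing, C = (1.2·2.66 + 30·0.009) / (1.2 + 30) = 3.462/31.2 = 0.111 mg/L.

0.111 mg/L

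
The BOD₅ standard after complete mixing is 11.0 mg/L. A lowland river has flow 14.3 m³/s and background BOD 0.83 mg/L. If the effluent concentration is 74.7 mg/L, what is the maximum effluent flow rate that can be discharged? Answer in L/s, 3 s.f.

2280 L/s

Mass balance at complete mixing: C_std·(Q_w + Q_r) = Q_w·C_e + Q_r·C_b.
Rearranging, Q_w = Q_r·(C_std − C_b)/(C_e − C_std) = 14.3·(11 − 0.83) / (74.7 − 11) = 2.283 m³/s.
= 2283 L/s.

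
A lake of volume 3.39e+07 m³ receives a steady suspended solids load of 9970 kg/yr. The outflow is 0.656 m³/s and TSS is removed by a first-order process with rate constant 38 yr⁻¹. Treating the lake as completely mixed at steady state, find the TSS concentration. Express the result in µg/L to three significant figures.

7.62 µg/L

Outflow Q = 0.656 m³/s × 3.156e+07 s/yr = 2.07e+07 m³/yr.
Steady-state CSTR mass balance: W = Q·C + k·V·C, so C = W/(Q + kV).
Q + kV = 2.07e+07 + 38·3.39e+07 = 1.309e+09 m³/yr.
C = 9970/1.309e+09 = 7.617e-06 kg/m³ = 0.007617 mg/L = 7.617 µg/L.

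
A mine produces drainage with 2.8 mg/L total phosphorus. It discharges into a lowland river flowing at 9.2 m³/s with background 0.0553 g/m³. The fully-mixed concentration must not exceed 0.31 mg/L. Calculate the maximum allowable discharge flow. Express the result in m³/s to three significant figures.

Mass balance at complete mixing: C_std·(Q_w + Q_r) = Q_w·C_e + Q_r·C_b.
Rearranging, Q_w = Q_r·(C_std − C_b)/(C_e − C_std) = 9.2·(0.31 − 0.0553) / (2.8 − 0.31) = 0.9411 m³/s.

0.941 m³/s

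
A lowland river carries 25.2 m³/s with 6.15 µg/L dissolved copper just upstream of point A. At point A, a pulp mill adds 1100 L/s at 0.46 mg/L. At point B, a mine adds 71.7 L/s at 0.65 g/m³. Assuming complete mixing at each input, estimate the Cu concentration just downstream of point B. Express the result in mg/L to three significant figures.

6.15 µg/L = 0.00615 mg/L.
1100 L/s = 1.1 m³/s.
After input A: C = (25.2·0.00615 + 1.1·0.46) / 26.3 = 0.02513 mg/L.
71.7 L/s = 0.0717 m³/s.
After input B: C = (26.3·0.02513 + 0.0717·0.65) / 26.37 = 0.02683 mg/L.

0.0268 mg/L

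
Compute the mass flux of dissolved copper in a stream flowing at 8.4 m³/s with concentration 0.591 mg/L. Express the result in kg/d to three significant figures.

429 kg/d

Mass flux = Q·C = 8.4 m³/s × 0.591 g/m³ = 4.964 g/s.
= 4.964 g/s × 86.4 = 428.9 kg/d.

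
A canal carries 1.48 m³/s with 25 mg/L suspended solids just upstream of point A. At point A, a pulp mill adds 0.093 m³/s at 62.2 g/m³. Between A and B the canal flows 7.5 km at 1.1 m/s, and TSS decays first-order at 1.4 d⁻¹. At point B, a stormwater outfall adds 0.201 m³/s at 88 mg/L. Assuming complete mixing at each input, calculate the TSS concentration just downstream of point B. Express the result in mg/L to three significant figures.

31.6 mg/L

After input A: C = (1.48·25 + 0.093·62.2) / 1.573 = 27.2 mg/L.
Over the 7.5 km reach to input B (t = 6818 s = 0.07891 d), decay gives C = 27.2·exp(−1.4·0.07891) = 24.35 mg/L.
After input B: C = (1.573·24.35 + 0.201·88) / 1.774 = 31.57 mg/L.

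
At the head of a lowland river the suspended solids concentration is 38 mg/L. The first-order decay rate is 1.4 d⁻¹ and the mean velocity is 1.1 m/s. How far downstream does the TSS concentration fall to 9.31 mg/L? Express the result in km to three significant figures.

95.5 km

From C = C₀·e^(−kt), t = ln(C₀/C)/k = ln(38/9.31)/1.4 = 1.406/1.4 = 1.005 d.
Distance = v·t = 1.1 m/s × 8.68e+04 s = 9.548e+04 m = 95.48 km.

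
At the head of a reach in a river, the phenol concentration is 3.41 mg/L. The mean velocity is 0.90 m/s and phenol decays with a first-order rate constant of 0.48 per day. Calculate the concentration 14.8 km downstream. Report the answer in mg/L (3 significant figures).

Travel time t = 14.8 km / 0.90 m/s = 1.48e+04/0.90 = 1.644e+04 s = 0.1903 d.
First-order decay: C = 3.41·exp(−0.48·0.1903) = 3.41·0.9127 = 3.112 mg/L.

3.11 mg/L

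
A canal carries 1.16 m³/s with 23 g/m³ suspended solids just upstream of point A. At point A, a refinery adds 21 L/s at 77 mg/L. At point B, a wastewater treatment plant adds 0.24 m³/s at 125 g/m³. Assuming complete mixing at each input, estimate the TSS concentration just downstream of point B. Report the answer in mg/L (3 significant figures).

41.0 mg/L

21 L/s = 0.021 m³/s.
After input A: C = (1.16·23 + 0.021·77) / 1.181 = 23.96 mg/L.
After input B: C = (1.181·23.96 + 0.24·125) / 1.421 = 41.03 mg/L.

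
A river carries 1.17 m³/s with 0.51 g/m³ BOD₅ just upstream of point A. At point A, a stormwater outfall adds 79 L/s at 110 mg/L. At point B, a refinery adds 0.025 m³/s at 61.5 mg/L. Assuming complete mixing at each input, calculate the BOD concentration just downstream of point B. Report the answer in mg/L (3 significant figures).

79 L/s = 0.079 m³/s.
After input A: C = (1.17·0.51 + 0.079·110) / 1.249 = 7.435 mg/L.
After input B: C = (1.249·7.435 + 0.025·61.5) / 1.274 = 8.496 mg/L.

8.50 mg/L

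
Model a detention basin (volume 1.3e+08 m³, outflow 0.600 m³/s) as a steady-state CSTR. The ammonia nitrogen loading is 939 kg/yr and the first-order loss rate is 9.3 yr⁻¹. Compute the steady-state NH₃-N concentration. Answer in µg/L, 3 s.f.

Outflow Q = 0.600 m³/s × 3.156e+07 s/yr = 1.893e+07 m³/yr.
Steady-state CSTR mass balance: W = Q·C + k·V·C, so C = W/(Q + kV).
Q + kV = 1.893e+07 + 9.3·1.3e+08 = 1.228e+09 m³/yr.
C = 939/1.228e+09 = 7.647e-07 kg/m³ = 0.0007647 mg/L = 0.7647 µg/L.

0.765 µg/L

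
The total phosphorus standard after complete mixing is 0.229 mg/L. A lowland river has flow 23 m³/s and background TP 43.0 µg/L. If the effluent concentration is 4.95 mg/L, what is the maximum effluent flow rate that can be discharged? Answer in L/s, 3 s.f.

906 L/s

43.0 µg/L = 0.043 mg/L.
Mass balance at complete mixing: C_std·(Q_w + Q_r) = Q_w·C_e + Q_r·C_b.
Rearranging, Q_w = Q_r·(C_std − C_b)/(C_e − C_std) = 23·(0.229 − 0.043) / (4.95 − 0.229) = 0.9062 m³/s.
= 906.2 L/s.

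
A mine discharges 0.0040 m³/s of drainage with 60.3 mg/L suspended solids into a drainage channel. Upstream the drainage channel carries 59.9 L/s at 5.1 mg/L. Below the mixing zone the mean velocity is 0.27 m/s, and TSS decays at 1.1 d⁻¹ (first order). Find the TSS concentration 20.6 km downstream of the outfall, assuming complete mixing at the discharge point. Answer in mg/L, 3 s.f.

59.9 L/s = 0.0599 m³/s.
After complete mixing, C₀ = (0.004·60.3 + 0.0599·5.1) / 0.0639 = 8.555 mg/L.
Travel time t = 2.06e+04 m / 0.27 m/s = 7.63e+04 s = 0.8831 d.
C = 8.555·exp(−1.1·0.8831) = 8.555·0.3786 = 3.239 mg/L.

3.24 mg/L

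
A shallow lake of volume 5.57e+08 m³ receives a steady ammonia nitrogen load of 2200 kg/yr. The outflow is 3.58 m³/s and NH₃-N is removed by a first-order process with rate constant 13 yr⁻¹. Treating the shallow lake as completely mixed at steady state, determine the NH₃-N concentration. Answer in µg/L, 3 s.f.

0.299 µg/L

Outflow Q = 3.58 m³/s × 3.156e+07 s/yr = 1.13e+08 m³/yr.
Steady-state CSTR mass balance: W = Q·C + k·V·C, so C = W/(Q + kV).
Q + kV = 1.13e+08 + 13·5.57e+08 = 7.354e+09 m³/yr.
C = 2200/7.354e+09 = 2.992e-07 kg/m³ = 0.0002992 mg/L = 0.2992 µg/L.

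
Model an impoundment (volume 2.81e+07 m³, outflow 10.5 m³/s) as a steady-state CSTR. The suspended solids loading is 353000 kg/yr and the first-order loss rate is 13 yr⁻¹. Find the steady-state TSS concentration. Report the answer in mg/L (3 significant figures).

Outflow Q = 10.5 m³/s × 3.156e+07 s/yr = 3.314e+08 m³/yr.
Steady-state CSTR mass balance: W = Q·C + k·V·C, so C = W/(Q + kV).
Q + kV = 3.314e+08 + 13·2.81e+07 = 6.967e+08 m³/yr.
C = 353000/6.967e+08 = 0.0005067 kg/m³ = 0.5067 mg/L.

0.507 mg/L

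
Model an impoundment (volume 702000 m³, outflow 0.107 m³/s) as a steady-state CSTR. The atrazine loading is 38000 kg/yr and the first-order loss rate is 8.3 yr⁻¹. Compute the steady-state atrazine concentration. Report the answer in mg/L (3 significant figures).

4.13 mg/L

Outflow Q = 0.107 m³/s × 3.156e+07 s/yr = 3.377e+06 m³/yr.
Steady-state CSTR mass balance: W = Q·C + k·V·C, so C = W/(Q + kV).
Q + kV = 3.377e+06 + 8.3·702000 = 9.203e+06 m³/yr.
C = 38000/9.203e+06 = 0.004129 kg/m³ = 4.129 mg/L.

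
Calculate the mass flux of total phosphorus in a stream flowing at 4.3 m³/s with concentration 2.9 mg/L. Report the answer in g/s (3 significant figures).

Mass flux = Q·C = 4.3 m³/s × 2.9 g/m³ = 12.47 g/s.

12.5 g/s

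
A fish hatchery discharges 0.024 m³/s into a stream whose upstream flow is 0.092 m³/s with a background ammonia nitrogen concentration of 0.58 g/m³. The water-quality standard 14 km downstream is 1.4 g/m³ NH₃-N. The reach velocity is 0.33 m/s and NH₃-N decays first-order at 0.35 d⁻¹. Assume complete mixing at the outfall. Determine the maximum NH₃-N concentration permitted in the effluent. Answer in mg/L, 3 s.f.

5.81 mg/L

Travel time to the compliance point: t = 1.4e+04/0.33 = 4.242e+04 s = 0.491 d; decay factor exp(−0.35·0.491) = 0.8421.
So the concentration just after mixing may be at most 1.4/0.8421 = 1.663 mg/L.
Mass balance: 1.663·0.116 = 0.024·Cₑ + 0.092·0.58.
Cₑ = (0.1929 − 0.05336) / 0.024 = 5.812 mg/L.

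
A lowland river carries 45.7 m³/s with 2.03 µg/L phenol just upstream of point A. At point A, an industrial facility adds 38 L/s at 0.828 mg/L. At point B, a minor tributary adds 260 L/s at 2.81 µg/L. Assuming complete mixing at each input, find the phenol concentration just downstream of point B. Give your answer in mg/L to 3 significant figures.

2.03 µg/L = 0.00203 mg/L.
38 L/s = 0.038 m³/s.
After input A: C = (45.7·0.00203 + 0.038·0.828) / 45.74 = 0.002716 mg/L.
260 L/s = 0.26 m³/s.
2.81 µg/L = 0.00281 mg/L.
After input B: C = (45.74·0.002716 + 0.26·0.00281) / 46 = 0.002717 mg/L.

0.00272 mg/L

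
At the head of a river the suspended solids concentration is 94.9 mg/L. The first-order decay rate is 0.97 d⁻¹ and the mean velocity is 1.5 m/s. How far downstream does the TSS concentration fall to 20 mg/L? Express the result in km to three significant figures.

208 km

From C = C₀·e^(−kt), t = ln(C₀/C)/k = ln(94.9/20)/0.97 = 1.557/0.97 = 1.605 d.
Distance = v·t = 1.5 m/s × 1.387e+05 s = 2.08e+05 m = 208 km.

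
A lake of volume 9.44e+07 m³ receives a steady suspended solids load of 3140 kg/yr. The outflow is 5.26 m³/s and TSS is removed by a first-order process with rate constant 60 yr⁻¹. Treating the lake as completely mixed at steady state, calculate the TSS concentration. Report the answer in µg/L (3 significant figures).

0.539 µg/L

Outflow Q = 5.26 m³/s × 3.156e+07 s/yr = 1.66e+08 m³/yr.
Steady-state CSTR mass balance: W = Q·C + k·V·C, so C = W/(Q + kV).
Q + kV = 1.66e+08 + 60·9.44e+07 = 5.83e+09 m³/yr.
C = 3140/5.83e+09 = 5.386e-07 kg/m³ = 0.0005386 mg/L = 0.5386 µg/L.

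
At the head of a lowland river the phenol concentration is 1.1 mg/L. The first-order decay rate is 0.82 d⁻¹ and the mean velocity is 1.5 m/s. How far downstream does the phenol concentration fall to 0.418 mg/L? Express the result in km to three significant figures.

153 km

From C = C₀·e^(−kt), t = ln(C₀/C)/k = ln(1.1/0.418)/0.82 = 0.9676/0.82 = 1.18 d.
Distance = v·t = 1.5 m/s × 1.02e+05 s = 1.529e+05 m = 152.9 km.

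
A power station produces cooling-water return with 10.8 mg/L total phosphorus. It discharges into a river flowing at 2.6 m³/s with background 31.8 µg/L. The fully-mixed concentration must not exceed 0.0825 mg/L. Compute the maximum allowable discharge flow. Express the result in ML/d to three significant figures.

31.8 µg/L = 0.0318 mg/L.
Mass balance at complete mixing: C_std·(Q_w + Q_r) = Q_w·C_e + Q_r·C_b.
Rearranging, Q_w = Q_r·(C_std − C_b)/(C_e − C_std) = 2.6·(0.0825 − 0.0318) / (10.8 − 0.0825) = 0.0123 m³/s.
= 1.063 ML/d.

1.06 ML/d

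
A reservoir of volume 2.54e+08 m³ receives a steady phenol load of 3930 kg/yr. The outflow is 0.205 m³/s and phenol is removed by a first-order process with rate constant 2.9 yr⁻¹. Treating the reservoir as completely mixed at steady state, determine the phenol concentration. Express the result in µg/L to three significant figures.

5.29 µg/L

Outflow Q = 0.205 m³/s × 3.156e+07 s/yr = 6.469e+06 m³/yr.
Steady-state CSTR mass balance: W = Q·C + k·V·C, so C = W/(Q + kV).
Q + kV = 6.469e+06 + 2.9·2.54e+08 = 7.431e+08 m³/yr.
C = 3930/7.431e+08 = 5.289e-06 kg/m³ = 0.005289 mg/L = 5.289 µg/L.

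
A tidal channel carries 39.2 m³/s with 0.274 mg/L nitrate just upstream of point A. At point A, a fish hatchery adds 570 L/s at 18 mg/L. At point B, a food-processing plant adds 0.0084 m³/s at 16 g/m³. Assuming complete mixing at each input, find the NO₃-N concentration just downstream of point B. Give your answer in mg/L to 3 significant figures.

0.531 mg/L

570 L/s = 0.57 m³/s.
After input A: C = (39.2·0.274 + 0.57·18) / 39.77 = 0.5281 mg/L.
After input B: C = (39.77·0.5281 + 0.0084·16) / 39.78 = 0.5313 mg/L.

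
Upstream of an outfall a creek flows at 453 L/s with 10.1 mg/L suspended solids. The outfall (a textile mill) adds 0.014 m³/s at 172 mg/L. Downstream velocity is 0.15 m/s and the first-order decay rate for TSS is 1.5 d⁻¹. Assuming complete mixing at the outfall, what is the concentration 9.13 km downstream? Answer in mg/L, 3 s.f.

453 L/s = 0.453 m³/s.
After complete mixing, C₀ = (0.014·172 + 0.453·10.1) / 0.467 = 14.95 mg/L.
Travel time t = 9130 m / 0.15 m/s = 6.087e+04 s = 0.7045 d.
C = 14.95·exp(−1.5·0.7045) = 14.95·0.3476 = 5.198 mg/L.

5.20 mg/L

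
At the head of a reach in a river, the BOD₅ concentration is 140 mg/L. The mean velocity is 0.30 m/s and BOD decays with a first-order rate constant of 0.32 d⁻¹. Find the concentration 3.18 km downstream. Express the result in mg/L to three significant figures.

135 mg/L

Travel time t = 3.18 km / 0.30 m/s = 3180/0.30 = 1.06e+04 s = 0.1227 d.
First-order decay: C = 140·exp(−0.32·0.1227) = 140·0.9615 = 134.6 mg/L.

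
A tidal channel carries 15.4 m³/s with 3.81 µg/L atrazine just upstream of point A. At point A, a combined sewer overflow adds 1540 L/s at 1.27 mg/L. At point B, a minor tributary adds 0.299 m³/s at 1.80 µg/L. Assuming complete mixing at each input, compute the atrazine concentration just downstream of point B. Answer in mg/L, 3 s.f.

3.81 µg/L = 0.00381 mg/L.
1540 L/s = 1.54 m³/s.
After input A: C = (15.4·0.00381 + 1.54·1.27) / 16.94 = 0.1189 mg/L.
1.80 µg/L = 0.0018 mg/L.
After input B: C = (16.94·0.1189 + 0.299·0.0018) / 17.24 = 0.1169 mg/L.

0.117 mg/L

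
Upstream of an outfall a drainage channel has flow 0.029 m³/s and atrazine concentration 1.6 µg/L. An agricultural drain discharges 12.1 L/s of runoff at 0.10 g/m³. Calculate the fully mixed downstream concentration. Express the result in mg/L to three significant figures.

0.0306 mg/L

12.1 L/s = 0.0121 m³/s.
1.6 µg/L = 0.0016 mg/L.
Conservation of mass across the mixing zone: C = (0.0121·0.1 + 0.029·0.0016) / (0.0121 + 0.029) = 0.001256/0.0411 = 0.03057 mg/L.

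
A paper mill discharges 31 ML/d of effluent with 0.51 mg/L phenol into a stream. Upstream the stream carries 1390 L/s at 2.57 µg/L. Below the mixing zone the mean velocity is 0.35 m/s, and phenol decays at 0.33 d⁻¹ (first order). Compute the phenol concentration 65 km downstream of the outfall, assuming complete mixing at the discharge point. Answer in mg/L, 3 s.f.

31 ML/d = 0.3588 m³/s.
1390 L/s = 1.39 m³/s.
2.57 µg/L = 0.00257 mg/L.
After complete mixing, C₀ = (0.3588·0.51 + 1.39·0.00257) / 1.749 = 0.1067 mg/L.
Travel time t = 6.5e+04 m / 0.35 m/s = 1.857e+05 s = 2.149 d.
C = 0.1067·exp(−0.33·2.149) = 0.1067·0.492 = 0.05248 mg/L.

0.0525 mg/L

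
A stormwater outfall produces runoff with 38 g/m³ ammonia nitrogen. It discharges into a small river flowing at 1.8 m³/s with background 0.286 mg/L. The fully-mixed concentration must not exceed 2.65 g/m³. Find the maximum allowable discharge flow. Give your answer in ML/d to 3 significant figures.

10.4 ML/d

Mass balance at complete mixing: C_std·(Q_w + Q_r) = Q_w·C_e + Q_r·C_b.
Rearranging, Q_w = Q_r·(C_std − C_b)/(C_e − C_std) = 1.8·(2.65 − 0.286) / (38 − 2.65) = 0.1204 m³/s.
= 10.4 ML/d.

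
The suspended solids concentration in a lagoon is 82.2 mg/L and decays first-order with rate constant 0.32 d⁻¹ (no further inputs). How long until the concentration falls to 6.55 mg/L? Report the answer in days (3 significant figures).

7.91 d

t = ln(C₀/C)/k = ln(82.2/6.55)/0.32 = 2.53/0.32 = 7.905 d.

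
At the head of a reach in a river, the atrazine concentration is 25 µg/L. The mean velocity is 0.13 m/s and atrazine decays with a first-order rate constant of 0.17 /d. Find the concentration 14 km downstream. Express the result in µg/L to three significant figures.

Travel time t = 14 km / 0.13 m/s = 1.4e+04/0.13 = 1.077e+05 s = 1.246 d.
First-order decay: C = 25·exp(−0.17·1.246) = 25·0.809 = 20.23 µg/L.

20.2 µg/L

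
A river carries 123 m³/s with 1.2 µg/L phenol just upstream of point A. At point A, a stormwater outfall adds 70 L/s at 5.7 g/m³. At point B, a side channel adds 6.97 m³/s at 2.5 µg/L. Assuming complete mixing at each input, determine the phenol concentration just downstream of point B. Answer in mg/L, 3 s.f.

1.2 µg/L = 0.0012 mg/L.
70 L/s = 0.07 m³/s.
After input A: C = (123·0.0012 + 0.07·5.7) / 123.1 = 0.004441 mg/L.
2.5 µg/L = 0.0025 mg/L.
After input B: C = (123.1·0.004441 + 6.97·0.0025) / 130 = 0.004337 mg/L.

0.00434 mg/L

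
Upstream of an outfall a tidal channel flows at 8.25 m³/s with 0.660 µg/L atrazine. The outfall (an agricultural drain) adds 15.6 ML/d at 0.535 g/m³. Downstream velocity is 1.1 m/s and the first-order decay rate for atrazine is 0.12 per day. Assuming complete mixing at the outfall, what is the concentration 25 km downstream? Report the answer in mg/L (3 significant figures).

15.6 ML/d = 0.1806 m³/s.
0.660 µg/L = 0.00066 mg/L.
After complete mixing, C₀ = (0.1806·0.535 + 8.25·0.00066) / 8.431 = 0.0121 mg/L.
Travel time t = 2.5e+04 m / 1.1 m/s = 2.273e+04 s = 0.263 d.
C = 0.0121·exp(−0.12·0.263) = 0.0121·0.9689 = 0.01173 mg/L.

0.0117 mg/L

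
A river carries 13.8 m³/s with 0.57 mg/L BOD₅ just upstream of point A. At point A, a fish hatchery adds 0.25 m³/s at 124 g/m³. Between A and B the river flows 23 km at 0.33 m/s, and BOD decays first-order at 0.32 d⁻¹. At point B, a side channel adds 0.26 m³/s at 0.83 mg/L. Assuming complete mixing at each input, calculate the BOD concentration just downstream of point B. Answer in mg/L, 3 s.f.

2.11 mg/L

After input A: C = (13.8·0.57 + 0.25·124) / 14.05 = 2.766 mg/L.
Over the 23 km reach to input B (t = 6.97e+04 s = 0.8067 d), decay gives C = 2.766·exp(−0.32·0.8067) = 2.137 mg/L.
After input B: C = (14.05·2.137 + 0.26·0.83) / 14.31 = 2.113 mg/L.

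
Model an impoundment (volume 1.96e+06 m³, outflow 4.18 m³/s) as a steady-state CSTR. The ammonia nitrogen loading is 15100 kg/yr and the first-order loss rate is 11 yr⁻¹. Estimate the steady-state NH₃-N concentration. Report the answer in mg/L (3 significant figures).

Outflow Q = 4.18 m³/s × 3.156e+07 s/yr = 1.319e+08 m³/yr.
Steady-state CSTR mass balance: W = Q·C + k·V·C, so C = W/(Q + kV).
Q + kV = 1.319e+08 + 11·1.96e+06 = 1.535e+08 m³/yr.
C = 15100/1.535e+08 = 9.839e-05 kg/m³ = 0.09839 mg/L.

0.0984 mg/L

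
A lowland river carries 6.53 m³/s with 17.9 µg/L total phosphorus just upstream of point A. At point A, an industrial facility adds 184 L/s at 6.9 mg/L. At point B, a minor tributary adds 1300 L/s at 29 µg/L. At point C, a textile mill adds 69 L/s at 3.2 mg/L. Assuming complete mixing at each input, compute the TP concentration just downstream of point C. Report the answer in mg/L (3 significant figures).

0.204 mg/L

17.9 µg/L = 0.0179 mg/L.
184 L/s = 0.184 m³/s.
After input A: C = (6.53·0.0179 + 0.184·6.9) / 6.714 = 0.2065 mg/L.
1300 L/s = 1.3 m³/s.
29 µg/L = 0.029 mg/L.
After input B: C = (6.714·0.2065 + 1.3·0.029) / 8.014 = 0.1777 mg/L.
69 L/s = 0.069 m³/s.
After input C: C = (8.014·0.1777 + 0.069·3.2) / 8.083 = 0.2035 mg/L.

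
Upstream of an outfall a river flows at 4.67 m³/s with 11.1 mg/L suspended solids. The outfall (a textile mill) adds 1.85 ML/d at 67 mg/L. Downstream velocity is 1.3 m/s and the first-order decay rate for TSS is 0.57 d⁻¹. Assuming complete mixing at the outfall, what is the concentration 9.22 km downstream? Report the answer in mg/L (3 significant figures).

1.85 ML/d = 0.02141 m³/s.
After complete mixing, C₀ = (0.02141·67 + 4.67·11.1) / 4.691 = 11.36 mg/L.
Travel time t = 9220 m / 1.3 m/s = 7092 s = 0.08209 d.
C = 11.36·exp(−0.57·0.08209) = 11.36·0.9543 = 10.84 mg/L.

10.8 mg/L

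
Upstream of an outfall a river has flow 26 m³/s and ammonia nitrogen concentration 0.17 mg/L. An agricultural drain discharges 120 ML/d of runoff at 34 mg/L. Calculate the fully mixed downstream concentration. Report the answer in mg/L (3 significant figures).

1.89 mg/L

120 ML/d = 1.389 m³/s.
By mass balance at complete mixing, C = (1.389·34 + 26·0.17) / (1.389 + 26) = 51.64/27.39 = 1.886 mg/L.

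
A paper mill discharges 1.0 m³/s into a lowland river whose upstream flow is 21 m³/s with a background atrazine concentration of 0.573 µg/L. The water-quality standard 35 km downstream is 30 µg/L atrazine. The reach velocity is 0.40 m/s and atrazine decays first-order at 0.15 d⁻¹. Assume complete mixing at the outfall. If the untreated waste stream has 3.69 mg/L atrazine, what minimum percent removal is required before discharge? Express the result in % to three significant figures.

0.573 µg/L = 0.000573 mg/L.
30 µg/L = 0.03 mg/L.
Travel time to the compliance point: t = 3.5e+04/0.40 = 8.75e+04 s = 1.013 d; decay factor exp(−0.15·1.013) = 0.8591.
So the concentration just after mixing may be at most 0.03/0.8591 = 0.03492 mg/L.
Mass balance: 0.03492·22 = 1·Cₑ + 21·0.000573.
Cₑ = (0.7683 − 0.01203) / 1 = 0.7562 mg/L.
Required removal = 1 − 0.7562/3.69 = 79.51 %.

79.5 %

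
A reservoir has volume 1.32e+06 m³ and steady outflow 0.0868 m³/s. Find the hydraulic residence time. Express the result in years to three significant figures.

Q = 0.0868 m³/s × 3.156e+07 s/yr = 2.739e+06 m³/yr.
Hydraulic residence time τ = V/Q = 1.32e+06/2.739e+06 = 0.4819 yr.

0.482 yr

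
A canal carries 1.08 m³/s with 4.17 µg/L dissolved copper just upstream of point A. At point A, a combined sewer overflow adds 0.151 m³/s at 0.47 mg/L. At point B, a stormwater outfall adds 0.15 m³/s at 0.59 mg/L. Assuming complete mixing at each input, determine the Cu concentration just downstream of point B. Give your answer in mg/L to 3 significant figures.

4.17 µg/L = 0.00417 mg/L.
After input A: C = (1.08·0.00417 + 0.151·0.47) / 1.231 = 0.06131 mg/L.
After input B: C = (1.231·0.06131 + 0.15·0.59) / 1.381 = 0.1187 mg/L.

0.119 mg/L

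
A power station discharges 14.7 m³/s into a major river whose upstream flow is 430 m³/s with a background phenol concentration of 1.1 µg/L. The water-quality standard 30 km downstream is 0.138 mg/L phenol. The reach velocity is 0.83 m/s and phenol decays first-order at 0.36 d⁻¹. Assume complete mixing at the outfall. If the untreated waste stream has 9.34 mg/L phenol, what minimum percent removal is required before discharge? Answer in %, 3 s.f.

48.4 %

1.1 µg/L = 0.0011 mg/L.
Travel time to the compliance point: t = 3e+04/0.83 = 3.614e+04 s = 0.4183 d; decay factor exp(−0.36·0.4183) = 0.8602.
So the concentration just after mixing may be at most 0.138/0.8602 = 0.1604 mg/L.
Mass balance: 0.1604·444.7 = 14.7·Cₑ + 430·0.0011.
Cₑ = (71.34 − 0.473) / 14.7 = 4.821 mg/L.
Required removal = 1 − 4.821/9.34 = 48.38 %.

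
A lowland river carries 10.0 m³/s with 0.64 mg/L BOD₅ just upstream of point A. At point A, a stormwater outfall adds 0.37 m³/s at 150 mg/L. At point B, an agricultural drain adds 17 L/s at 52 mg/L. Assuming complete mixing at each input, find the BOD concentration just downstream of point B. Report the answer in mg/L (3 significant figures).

6.04 mg/L

After input A: C = (10·0.64 + 0.37·150) / 10.37 = 5.969 mg/L.
17 L/s = 0.017 m³/s.
After input B: C = (10.37·5.969 + 0.017·52) / 10.39 = 6.044 mg/L.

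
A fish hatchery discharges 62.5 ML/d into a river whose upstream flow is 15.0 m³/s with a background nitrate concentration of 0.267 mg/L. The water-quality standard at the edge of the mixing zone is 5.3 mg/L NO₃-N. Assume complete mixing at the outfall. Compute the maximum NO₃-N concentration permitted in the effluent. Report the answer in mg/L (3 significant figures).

62.5 ML/d = 0.7234 m³/s.
Mass balance: 5.3·15.72 = 0.7234·Cₑ + 15·0.267.
Cₑ = (83.33 − 4.005) / 0.7234 = 109.7 mg/L.

110 mg/L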